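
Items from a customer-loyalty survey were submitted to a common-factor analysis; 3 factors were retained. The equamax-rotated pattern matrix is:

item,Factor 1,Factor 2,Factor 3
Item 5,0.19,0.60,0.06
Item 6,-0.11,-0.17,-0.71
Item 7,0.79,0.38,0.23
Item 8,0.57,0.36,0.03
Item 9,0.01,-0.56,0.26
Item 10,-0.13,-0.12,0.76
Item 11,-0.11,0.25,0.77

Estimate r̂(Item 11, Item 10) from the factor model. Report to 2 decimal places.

r̂ = Σ λ_i·λ_j across factors = (-0.11)(-0.13) + (0.25)(-0.12) + (0.77)(0.76)
  = +0.0143 -0.0300 +0.5852 = 0.5695

0.57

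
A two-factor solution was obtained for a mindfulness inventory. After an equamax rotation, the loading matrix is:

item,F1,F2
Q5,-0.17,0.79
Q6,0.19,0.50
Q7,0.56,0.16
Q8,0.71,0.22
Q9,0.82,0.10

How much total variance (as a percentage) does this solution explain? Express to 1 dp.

50.3%

Communalities: 0.6530, 0.2861, 0.3392, 0.5525, 0.6824; Σh² = 2.5132.
Total variance with 5 standardized items is 5, so the solution explains 2.5132/5 = 0.5026 = 50.26%.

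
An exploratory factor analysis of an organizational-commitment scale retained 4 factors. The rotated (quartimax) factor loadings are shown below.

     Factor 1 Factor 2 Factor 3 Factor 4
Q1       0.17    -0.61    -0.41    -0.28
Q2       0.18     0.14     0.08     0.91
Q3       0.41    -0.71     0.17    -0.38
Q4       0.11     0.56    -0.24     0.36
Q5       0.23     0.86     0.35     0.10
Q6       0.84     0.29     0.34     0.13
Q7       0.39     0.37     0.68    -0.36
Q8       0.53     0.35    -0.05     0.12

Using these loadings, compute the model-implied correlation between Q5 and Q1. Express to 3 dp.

r̂ = Σ λ_i·λ_j across factors = (0.23)(0.17) + (0.86)(-0.61) + (0.35)(-0.41) + (0.10)(-0.28)
  = +0.0391 -0.5246 -0.1435 -0.0280 = -0.6570

-0.657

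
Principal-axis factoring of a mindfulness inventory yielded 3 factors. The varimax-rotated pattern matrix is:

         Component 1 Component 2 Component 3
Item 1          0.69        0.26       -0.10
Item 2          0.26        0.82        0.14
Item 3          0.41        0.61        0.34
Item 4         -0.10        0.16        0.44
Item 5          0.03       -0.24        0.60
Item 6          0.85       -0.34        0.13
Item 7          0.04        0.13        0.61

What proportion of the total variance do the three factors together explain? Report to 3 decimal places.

SS loadings by factor: 1.4468, 1.3278, 1.0878; total = 3.8624.
Total variance with 7 standardized items is 7, so the solution explains 3.8624/7 = 0.5518.

0.552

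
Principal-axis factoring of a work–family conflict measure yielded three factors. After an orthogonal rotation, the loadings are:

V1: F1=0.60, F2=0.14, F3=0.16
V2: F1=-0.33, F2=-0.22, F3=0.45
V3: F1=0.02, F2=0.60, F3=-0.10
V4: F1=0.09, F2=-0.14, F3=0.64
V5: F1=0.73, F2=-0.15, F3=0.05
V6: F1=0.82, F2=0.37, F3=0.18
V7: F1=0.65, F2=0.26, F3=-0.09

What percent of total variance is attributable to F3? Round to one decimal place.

9.9%

SS loadings for F3 = 0.16² + 0.45² + (-0.10)² + 0.64² + 0.05² + 0.18² + (-0.09)² = 0.6907
With 7 standardized items, total variance = 7. Proportion = 0.6907/7 = 0.0987 → 9.87%.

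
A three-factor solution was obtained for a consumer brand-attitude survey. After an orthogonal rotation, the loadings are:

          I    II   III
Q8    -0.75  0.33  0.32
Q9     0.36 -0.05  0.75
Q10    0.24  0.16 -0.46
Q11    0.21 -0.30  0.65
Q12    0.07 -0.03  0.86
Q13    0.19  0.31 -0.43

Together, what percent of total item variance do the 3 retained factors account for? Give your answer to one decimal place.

Communalities: 0.7738, 0.6946, 0.2948, 0.5566, 0.7454, 0.3171; Σh² = 3.3823.
Total variance with 6 standardized items is 6, so the solution explains 3.3823/6 = 0.5637 = 56.37%.

56.4%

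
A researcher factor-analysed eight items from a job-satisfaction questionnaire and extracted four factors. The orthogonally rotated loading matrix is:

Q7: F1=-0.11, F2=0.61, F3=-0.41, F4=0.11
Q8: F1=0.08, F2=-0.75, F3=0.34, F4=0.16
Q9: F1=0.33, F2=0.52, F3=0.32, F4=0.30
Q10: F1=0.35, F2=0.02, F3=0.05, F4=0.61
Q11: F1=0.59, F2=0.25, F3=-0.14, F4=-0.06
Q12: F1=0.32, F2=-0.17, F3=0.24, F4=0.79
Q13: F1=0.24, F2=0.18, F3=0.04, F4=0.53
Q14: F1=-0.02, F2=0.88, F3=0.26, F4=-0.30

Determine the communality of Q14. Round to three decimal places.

h² = (-0.02)² + 0.88² + 0.26² + (-0.30)² = 0.0004 + 0.7744 + 0.0676 + 0.0900 = 0.9324

0.932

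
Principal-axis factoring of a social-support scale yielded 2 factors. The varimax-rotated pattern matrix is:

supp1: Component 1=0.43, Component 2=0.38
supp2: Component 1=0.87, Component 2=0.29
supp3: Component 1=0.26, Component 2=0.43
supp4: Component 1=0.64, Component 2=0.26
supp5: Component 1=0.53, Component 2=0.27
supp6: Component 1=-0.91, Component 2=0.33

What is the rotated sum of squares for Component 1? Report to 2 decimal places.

2.53

SS loadings for Component 1 = 0.43² + 0.87² + 0.26² + 0.64² + 0.53² + (-0.91)² = 0.1849 + 0.7569 + 0.0676 + 0.4096 + 0.2809 + 0.8281 = 2.5280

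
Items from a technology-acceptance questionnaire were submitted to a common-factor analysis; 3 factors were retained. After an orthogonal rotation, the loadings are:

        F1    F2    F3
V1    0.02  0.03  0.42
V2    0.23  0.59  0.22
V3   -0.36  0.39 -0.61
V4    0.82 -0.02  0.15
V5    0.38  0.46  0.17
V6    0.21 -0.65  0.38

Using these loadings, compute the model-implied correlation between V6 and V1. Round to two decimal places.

r̂ = Σ λ_i·λ_j across factors = (0.21)(0.02) + (-0.65)(0.03) + (0.38)(0.42)
  = +0.0042 -0.0195 +0.1596 = 0.1443

0.14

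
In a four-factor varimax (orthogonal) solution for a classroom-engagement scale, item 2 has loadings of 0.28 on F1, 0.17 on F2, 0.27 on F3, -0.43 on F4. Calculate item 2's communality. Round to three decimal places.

h² = 0.28² + 0.17² + 0.27² + (-0.43)² = 0.0784 + 0.0289 + 0.0729 + 0.1849 = 0.3651

0.365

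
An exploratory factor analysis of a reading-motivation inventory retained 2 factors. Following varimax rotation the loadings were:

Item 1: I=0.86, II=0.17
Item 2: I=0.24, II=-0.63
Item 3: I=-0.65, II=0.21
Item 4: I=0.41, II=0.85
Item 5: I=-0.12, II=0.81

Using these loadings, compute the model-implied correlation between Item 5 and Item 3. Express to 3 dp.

r̂ = Σ λ_i·λ_j across factors = (-0.12)(-0.65) + (0.81)(0.21)
  = +0.0780 +0.1701 = 0.2481

0.248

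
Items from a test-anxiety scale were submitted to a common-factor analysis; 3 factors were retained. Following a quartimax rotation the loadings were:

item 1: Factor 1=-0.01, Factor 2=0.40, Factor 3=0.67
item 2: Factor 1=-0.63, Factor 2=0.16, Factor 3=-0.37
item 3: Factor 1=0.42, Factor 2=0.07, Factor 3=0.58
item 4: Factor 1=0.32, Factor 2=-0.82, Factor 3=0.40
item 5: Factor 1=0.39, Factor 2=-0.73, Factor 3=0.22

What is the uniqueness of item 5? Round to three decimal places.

0.267

h² = 0.39² + (-0.73)² + 0.22² = 0.1521 + 0.5329 + 0.0484 = 0.7334
Uniqueness u² = 1 − h² = 1 − 0.7334 = 0.2666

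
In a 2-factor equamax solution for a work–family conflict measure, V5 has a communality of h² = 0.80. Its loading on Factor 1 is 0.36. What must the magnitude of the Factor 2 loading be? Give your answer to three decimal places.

Under orthogonal rotation h² = Σλ², so λ_Factor 2² = h² − (0.1296) = 0.80 − 0.1296 = 0.6704.
|λ| = √0.6704 = 0.8188.

0.819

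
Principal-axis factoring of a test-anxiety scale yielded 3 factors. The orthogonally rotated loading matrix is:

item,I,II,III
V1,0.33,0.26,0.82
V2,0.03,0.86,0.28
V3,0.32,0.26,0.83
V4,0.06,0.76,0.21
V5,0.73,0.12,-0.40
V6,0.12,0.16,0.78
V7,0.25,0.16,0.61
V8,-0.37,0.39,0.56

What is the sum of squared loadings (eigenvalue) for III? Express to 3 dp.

2.938

SS loadings for III = 0.82² + 0.28² + 0.83² + 0.21² + (-0.40)² + 0.78² + 0.61² + 0.56² = 0.6724 + 0.0784 + 0.6889 + 0.0441 + 0.1600 + 0.6084 + 0.3721 + 0.3136 = 2.9379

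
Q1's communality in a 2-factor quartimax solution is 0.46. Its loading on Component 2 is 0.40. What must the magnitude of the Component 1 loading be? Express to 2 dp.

Under orthogonal rotation h² = Σλ², so λ_Component 1² = h² − (0.1600) = 0.46 − 0.1600 = 0.3000.
|λ| = √0.3000 = 0.5477.

0.55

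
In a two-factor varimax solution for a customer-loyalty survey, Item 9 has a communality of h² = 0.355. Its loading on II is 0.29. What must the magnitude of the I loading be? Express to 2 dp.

0.52

Under orthogonal rotation h² = Σλ², so λ_I² = h² − (0.0841) = 0.355 − 0.0841 = 0.2709.
|λ| = √0.2709 = 0.5205.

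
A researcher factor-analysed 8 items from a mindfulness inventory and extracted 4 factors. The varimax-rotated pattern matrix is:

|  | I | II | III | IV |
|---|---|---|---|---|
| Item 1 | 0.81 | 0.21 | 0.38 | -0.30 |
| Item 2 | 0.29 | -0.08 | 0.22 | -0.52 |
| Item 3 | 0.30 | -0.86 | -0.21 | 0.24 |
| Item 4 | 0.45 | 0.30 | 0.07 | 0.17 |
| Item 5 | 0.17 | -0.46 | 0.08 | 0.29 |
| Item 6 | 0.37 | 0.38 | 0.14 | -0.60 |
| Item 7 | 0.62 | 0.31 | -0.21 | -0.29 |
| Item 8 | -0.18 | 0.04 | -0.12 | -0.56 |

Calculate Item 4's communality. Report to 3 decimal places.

h² = 0.45² + 0.30² + 0.07² + 0.17² = 0.2025 + 0.0900 + 0.0049 + 0.0289 = 0.3263

0.326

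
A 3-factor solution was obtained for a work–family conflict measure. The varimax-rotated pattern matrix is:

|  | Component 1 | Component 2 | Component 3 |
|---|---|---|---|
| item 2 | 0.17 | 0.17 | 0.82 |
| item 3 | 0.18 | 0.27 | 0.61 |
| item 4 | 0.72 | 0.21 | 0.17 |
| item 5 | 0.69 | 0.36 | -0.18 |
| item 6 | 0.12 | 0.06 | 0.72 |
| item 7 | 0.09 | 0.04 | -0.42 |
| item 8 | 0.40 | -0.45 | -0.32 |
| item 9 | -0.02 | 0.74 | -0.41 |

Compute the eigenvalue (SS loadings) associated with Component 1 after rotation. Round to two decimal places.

SS loadings for Component 1 = 0.17² + 0.18² + 0.72² + 0.69² + 0.12² + 0.09² + 0.40² + (-0.02)² = 0.0289 + 0.0324 + 0.5184 + 0.4761 + 0.0144 + 0.0081 + 0.1600 + 0.0004 = 1.2387

1.24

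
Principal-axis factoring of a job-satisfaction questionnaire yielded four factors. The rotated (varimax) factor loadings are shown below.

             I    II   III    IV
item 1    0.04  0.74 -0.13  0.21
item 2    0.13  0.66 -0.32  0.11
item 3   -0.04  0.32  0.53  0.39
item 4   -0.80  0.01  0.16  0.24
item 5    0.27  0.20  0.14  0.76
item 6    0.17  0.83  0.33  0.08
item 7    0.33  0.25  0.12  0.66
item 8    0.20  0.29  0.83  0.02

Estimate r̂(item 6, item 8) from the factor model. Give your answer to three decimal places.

r̂ = Σ λ_i·λ_j across factors = (0.17)(0.20) + (0.83)(0.29) + (0.33)(0.83) + (0.08)(0.02)
  = +0.0340 +0.2407 +0.2739 +0.0016 = 0.5502

0.550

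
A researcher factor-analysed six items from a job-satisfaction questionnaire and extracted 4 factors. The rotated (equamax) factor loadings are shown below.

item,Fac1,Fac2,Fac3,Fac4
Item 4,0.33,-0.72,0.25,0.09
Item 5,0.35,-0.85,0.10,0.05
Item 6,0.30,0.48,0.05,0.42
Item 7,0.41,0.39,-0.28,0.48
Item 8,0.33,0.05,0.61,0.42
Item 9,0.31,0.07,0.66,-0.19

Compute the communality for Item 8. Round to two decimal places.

0.66

h² = 0.33² + 0.05² + 0.61² + 0.42² = 0.1089 + 0.0025 + 0.3721 + 0.1764 = 0.6599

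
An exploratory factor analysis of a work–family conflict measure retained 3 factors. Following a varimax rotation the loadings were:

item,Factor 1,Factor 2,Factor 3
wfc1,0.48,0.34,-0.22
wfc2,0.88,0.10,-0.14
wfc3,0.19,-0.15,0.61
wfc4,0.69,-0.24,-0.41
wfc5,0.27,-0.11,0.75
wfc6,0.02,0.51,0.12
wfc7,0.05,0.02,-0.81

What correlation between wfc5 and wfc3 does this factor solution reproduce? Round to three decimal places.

0.525

r̂ = Σ λ_i·λ_j across factors = (0.27)(0.19) + (-0.11)(-0.15) + (0.75)(0.61)
  = +0.0513 +0.0165 +0.4575 = 0.5253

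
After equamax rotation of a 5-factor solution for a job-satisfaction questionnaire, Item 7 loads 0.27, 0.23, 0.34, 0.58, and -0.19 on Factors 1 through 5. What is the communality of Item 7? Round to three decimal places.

0.614

h² = 0.27² + 0.23² + 0.34² + 0.58² + (-0.19)² = 0.0729 + 0.0529 + 0.1156 + 0.3364 + 0.0361 = 0.6139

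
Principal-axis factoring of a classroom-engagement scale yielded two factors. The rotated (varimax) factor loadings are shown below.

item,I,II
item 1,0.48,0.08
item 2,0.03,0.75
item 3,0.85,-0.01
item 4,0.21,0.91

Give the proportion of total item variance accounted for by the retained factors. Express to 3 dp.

Communalities: 0.2368, 0.5634, 0.7226, 0.8722; Σh² = 2.3950.
Total variance with 4 standardized items is 4, so the solution explains 2.3950/4 = 0.5988.

0.599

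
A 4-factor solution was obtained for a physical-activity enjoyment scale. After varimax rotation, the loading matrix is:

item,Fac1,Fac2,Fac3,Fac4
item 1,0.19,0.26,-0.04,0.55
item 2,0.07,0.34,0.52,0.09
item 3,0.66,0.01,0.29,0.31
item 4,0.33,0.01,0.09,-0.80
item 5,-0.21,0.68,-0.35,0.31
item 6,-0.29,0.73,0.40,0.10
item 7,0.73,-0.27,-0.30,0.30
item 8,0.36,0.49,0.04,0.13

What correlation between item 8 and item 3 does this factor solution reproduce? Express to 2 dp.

r̂ = Σ λ_i·λ_j across factors = (0.36)(0.66) + (0.49)(0.01) + (0.04)(0.29) + (0.13)(0.31)
  = +0.2376 +0.0049 +0.0116 +0.0403 = 0.2944

0.29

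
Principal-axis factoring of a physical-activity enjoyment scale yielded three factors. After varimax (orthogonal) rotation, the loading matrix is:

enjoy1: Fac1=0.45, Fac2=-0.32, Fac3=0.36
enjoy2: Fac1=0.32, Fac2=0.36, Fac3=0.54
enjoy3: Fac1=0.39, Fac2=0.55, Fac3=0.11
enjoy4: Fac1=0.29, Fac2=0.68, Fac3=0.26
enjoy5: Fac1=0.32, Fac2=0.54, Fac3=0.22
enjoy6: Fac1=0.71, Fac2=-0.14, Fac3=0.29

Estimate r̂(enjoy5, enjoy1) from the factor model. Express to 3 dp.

r̂ = Σ λ_i·λ_j across factors = (0.32)(0.45) + (0.54)(-0.32) + (0.22)(0.36)
  = +0.1440 -0.1728 +0.0792 = 0.0504

0.050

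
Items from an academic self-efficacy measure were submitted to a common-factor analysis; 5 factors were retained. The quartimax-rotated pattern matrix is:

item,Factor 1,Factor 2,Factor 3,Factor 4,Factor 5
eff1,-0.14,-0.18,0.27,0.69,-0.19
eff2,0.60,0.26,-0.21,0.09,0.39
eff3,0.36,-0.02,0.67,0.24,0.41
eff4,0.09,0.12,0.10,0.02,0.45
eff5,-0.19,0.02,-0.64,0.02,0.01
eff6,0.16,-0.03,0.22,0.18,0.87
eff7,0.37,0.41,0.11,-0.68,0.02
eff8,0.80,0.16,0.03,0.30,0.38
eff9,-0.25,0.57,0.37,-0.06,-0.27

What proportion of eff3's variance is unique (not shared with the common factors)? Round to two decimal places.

h² = 0.36² + (-0.02)² + 0.67² + 0.24² + 0.41² = 0.1296 + 0.0004 + 0.4489 + 0.0576 + 0.1681 = 0.8046
Uniqueness u² = 1 − h² = 1 − 0.8046 = 0.1954

0.20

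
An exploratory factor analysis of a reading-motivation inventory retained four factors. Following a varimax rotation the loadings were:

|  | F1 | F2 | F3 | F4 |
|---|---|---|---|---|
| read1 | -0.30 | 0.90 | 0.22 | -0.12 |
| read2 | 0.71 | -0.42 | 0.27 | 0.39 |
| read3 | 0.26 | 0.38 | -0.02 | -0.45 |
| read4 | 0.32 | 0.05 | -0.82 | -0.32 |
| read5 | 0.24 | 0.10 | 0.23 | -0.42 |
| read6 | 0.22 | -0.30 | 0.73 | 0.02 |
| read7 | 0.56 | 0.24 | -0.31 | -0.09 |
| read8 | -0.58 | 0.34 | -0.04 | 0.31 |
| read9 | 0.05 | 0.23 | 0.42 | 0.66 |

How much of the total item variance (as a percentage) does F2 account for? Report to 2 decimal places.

16.22%

SS loadings for F2 = 0.90² + (-0.42)² + 0.38² + 0.05² + 0.10² + (-0.30)² + 0.24² + 0.34² + 0.23² = 1.4594
With 9 standardized items, total variance = 9. Proportion = 1.4594/9 = 0.1622 → 16.22%.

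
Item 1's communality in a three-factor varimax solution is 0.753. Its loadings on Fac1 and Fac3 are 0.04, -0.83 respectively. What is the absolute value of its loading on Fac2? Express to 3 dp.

0.250

Under orthogonal rotation h² = Σλ², so λ_Fac2² = h² − (0.6905) = 0.753 − 0.6905 = 0.0625.
|λ| = √0.0625 = 0.2500.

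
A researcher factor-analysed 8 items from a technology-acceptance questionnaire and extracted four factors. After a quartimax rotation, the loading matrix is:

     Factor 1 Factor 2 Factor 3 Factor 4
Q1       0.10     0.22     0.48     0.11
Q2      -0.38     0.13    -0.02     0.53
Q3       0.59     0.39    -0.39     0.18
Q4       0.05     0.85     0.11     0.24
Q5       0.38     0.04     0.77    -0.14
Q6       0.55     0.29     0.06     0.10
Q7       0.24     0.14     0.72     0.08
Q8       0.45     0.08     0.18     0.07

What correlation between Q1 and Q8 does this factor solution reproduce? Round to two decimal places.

0.16

r̂ = Σ λ_i·λ_j across factors = (0.10)(0.45) + (0.22)(0.08) + (0.48)(0.18) + (0.11)(0.07)
  = +0.0450 +0.0176 +0.0864 +0.0077 = 0.1567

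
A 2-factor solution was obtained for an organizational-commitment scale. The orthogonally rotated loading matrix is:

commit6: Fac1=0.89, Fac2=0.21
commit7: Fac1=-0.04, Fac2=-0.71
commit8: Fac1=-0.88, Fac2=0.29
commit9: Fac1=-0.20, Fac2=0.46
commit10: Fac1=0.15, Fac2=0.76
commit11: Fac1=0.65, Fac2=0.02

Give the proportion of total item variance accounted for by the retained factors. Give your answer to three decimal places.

SS loadings by factor: 2.0531, 1.4219; total = 3.4750.
Total variance with 6 standardized items is 6, so the solution explains 3.4750/6 = 0.5792.

0.579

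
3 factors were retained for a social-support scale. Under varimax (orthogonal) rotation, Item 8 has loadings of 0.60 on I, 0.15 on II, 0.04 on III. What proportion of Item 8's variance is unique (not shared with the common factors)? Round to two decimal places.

h² = 0.60² + 0.15² + 0.04² = 0.3600 + 0.0225 + 0.0016 = 0.3841
Uniqueness u² = 1 − h² = 1 − 0.3841 = 0.6159

0.62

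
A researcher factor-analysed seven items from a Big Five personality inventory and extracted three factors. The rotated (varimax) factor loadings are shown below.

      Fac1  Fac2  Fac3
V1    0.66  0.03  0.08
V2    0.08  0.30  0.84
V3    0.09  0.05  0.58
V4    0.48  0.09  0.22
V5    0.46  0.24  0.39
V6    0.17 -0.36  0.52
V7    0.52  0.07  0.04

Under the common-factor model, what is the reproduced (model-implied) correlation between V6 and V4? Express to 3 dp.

r̂ = Σ λ_i·λ_j across factors = (0.17)(0.48) + (-0.36)(0.09) + (0.52)(0.22)
  = +0.0816 -0.0324 +0.1144 = 0.1636

0.164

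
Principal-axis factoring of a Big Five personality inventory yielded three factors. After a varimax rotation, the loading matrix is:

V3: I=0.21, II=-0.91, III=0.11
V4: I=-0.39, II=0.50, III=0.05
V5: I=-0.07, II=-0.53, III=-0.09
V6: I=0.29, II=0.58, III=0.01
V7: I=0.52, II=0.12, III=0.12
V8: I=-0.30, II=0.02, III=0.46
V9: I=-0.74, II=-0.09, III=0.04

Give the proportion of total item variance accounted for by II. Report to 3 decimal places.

SS loadings for II = (-0.91)² + 0.50² + (-0.53)² + 0.58² + 0.12² + 0.02² + (-0.09)² = 1.7183
Proportion of variance = 1.7183 / 7 = 0.2455.

0.245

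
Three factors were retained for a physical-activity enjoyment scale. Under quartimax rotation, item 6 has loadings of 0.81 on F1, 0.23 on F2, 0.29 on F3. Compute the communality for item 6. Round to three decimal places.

h² = 0.81² + 0.23² + 0.29² = 0.6561 + 0.0529 + 0.0841 = 0.7931

0.793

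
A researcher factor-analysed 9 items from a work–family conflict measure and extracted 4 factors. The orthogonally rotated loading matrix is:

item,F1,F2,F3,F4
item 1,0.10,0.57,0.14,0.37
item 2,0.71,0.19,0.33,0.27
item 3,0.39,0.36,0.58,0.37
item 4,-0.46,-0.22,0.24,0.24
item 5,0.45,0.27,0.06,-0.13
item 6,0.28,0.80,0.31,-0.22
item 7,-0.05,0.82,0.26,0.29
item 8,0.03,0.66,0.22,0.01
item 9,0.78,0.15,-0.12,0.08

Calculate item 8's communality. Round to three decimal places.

h² = 0.03² + 0.66² + 0.22² + 0.01² = 0.0009 + 0.4356 + 0.0484 + 0.0001 = 0.4850

0.485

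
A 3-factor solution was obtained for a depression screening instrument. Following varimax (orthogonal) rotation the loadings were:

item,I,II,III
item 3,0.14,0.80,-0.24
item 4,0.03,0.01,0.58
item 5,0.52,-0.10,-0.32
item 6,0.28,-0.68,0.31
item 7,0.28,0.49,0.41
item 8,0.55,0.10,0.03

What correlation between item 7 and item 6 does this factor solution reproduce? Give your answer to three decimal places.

r̂ = Σ λ_i·λ_j across factors = (0.28)(0.28) + (0.49)(-0.68) + (0.41)(0.31)
  = +0.0784 -0.3332 +0.1271 = -0.1277

-0.128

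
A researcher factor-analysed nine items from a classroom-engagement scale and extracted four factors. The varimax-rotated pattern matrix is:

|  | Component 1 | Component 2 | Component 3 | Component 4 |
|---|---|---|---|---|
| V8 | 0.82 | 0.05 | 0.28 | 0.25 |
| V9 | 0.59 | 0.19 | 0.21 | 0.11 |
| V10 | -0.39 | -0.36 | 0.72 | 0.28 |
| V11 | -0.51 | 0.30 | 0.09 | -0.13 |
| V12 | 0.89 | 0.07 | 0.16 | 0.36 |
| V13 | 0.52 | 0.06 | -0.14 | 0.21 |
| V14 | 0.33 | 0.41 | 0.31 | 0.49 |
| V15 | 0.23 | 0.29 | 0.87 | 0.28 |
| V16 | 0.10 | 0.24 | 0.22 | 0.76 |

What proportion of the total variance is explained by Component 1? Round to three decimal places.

SS loadings for Component 1 = 0.82² + 0.59² + (-0.39)² + (-0.51)² + 0.89² + 0.52² + 0.33² + 0.23² + 0.10² = 2.6670
Proportion of variance = 2.6670 / 9 = 0.2963.

0.296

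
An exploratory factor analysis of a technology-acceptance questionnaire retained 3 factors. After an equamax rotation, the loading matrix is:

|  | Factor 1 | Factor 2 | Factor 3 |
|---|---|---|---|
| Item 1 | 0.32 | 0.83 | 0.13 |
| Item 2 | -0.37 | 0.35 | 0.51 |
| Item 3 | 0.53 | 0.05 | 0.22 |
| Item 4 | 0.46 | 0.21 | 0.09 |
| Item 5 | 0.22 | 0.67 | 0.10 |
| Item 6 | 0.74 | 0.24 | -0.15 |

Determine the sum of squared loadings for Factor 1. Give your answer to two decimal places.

SS loadings for Factor 1 = 0.32² + (-0.37)² + 0.53² + 0.46² + 0.22² + 0.74² = 0.1024 + 0.1369 + 0.2809 + 0.2116 + 0.0484 + 0.5476 = 1.3278

1.33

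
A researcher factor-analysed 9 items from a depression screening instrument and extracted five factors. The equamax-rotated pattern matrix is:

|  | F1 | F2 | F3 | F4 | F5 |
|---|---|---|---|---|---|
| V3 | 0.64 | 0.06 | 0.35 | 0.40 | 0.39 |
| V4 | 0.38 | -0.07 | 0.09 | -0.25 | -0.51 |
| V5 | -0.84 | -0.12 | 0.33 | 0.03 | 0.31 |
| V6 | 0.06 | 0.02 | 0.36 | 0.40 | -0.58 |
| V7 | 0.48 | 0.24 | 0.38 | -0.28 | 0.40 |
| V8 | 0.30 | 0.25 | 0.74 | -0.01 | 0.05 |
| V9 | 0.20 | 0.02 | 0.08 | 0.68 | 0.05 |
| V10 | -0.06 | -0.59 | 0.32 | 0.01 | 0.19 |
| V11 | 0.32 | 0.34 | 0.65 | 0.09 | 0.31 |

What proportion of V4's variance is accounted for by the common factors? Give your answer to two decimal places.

h² = 0.38² + (-0.07)² + 0.09² + (-0.25)² + (-0.51)² = 0.1444 + 0.0049 + 0.0081 + 0.0625 + 0.2601 = 0.4800

0.48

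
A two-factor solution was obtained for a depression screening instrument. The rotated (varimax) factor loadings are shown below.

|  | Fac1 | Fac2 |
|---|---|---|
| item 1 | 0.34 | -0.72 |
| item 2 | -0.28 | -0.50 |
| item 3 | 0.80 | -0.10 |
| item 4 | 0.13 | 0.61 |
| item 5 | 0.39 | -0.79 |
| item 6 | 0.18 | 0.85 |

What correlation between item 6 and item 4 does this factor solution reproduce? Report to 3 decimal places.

r̂ = Σ λ_i·λ_j across factors = (0.18)(0.13) + (0.85)(0.61)
  = +0.0234 +0.5185 = 0.5419

0.542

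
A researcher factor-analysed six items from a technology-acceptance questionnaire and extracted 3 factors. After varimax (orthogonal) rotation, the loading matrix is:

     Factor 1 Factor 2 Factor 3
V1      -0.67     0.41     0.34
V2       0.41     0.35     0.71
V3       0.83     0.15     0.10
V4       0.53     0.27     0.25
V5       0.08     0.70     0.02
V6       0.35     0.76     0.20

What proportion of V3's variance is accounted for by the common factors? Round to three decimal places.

0.721

h² = 0.83² + 0.15² + 0.10² = 0.6889 + 0.0225 + 0.0100 = 0.7214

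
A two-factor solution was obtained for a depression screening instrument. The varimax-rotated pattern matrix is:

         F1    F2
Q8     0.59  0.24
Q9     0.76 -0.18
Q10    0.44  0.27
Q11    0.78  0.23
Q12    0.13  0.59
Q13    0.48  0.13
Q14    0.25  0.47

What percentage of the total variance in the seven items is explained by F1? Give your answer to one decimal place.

SS loadings for F1 = 0.59² + 0.76² + 0.44² + 0.78² + 0.13² + 0.48² + 0.25² = 2.0375
With 7 standardized items, total variance = 7. Proportion = 2.0375/7 = 0.2911 → 29.11%.

29.1%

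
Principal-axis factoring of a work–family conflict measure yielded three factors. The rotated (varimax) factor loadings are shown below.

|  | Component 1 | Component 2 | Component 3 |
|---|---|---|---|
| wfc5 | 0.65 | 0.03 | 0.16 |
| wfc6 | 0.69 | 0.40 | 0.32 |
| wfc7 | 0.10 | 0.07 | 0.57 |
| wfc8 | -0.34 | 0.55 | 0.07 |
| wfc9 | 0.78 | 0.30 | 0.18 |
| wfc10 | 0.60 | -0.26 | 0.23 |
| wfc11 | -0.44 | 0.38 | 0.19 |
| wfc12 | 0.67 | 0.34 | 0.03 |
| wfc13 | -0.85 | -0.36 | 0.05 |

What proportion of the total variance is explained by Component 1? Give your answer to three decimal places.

SS loadings for Component 1 = 0.65² + 0.69² + 0.10² + (-0.34)² + 0.78² + 0.60² + (-0.44)² + 0.67² + (-0.85)² = 3.3576
Proportion of variance = 3.3576 / 9 = 0.3731.

0.373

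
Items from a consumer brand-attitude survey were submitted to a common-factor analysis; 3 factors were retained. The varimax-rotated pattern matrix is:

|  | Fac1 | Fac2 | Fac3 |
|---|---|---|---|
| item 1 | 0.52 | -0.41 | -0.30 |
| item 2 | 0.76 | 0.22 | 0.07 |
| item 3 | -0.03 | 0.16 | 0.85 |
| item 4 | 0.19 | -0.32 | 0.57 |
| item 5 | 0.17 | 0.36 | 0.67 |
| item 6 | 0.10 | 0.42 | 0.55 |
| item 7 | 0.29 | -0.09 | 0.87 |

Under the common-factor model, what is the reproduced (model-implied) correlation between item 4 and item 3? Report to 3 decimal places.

0.428

r̂ = Σ λ_i·λ_j across factors = (0.19)(-0.03) + (-0.32)(0.16) + (0.57)(0.85)
  = -0.0057 -0.0512 +0.4845 = 0.4276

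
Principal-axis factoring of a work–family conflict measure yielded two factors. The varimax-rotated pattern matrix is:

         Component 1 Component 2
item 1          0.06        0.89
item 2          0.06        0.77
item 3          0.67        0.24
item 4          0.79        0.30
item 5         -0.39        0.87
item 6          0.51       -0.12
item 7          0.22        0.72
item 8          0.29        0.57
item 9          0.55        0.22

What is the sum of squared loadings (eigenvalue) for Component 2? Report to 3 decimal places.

SS loadings for Component 2 = 0.89² + 0.77² + 0.24² + 0.30² + 0.87² + (-0.12)² + 0.72² + 0.57² + 0.22² = 0.7921 + 0.5929 + 0.0576 + 0.0900 + 0.7569 + 0.0144 + 0.5184 + 0.3249 + 0.0484 = 3.1956

3.196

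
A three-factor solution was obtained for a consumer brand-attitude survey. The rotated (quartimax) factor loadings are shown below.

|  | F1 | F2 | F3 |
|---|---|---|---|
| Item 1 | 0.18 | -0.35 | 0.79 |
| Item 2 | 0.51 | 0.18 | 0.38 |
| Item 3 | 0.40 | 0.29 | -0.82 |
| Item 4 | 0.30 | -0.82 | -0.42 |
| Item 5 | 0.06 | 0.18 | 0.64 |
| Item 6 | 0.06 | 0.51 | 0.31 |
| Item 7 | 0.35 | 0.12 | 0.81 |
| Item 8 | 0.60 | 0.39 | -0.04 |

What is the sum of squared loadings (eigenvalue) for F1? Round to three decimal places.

1.032

SS loadings for F1 = 0.18² + 0.51² + 0.40² + 0.30² + 0.06² + 0.06² + 0.35² + 0.60² = 0.0324 + 0.2601 + 0.1600 + 0.0900 + 0.0036 + 0.0036 + 0.1225 + 0.3600 = 1.0322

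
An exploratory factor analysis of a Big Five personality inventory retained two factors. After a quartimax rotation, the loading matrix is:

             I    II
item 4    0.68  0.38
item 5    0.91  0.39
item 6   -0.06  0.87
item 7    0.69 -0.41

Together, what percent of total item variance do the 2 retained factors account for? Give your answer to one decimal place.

SS loadings by factor: 1.7702, 1.2215; total = 2.9917.
Total variance with 4 standardized items is 4, so the solution explains 2.9917/4 = 0.7479 = 74.79%.

74.8%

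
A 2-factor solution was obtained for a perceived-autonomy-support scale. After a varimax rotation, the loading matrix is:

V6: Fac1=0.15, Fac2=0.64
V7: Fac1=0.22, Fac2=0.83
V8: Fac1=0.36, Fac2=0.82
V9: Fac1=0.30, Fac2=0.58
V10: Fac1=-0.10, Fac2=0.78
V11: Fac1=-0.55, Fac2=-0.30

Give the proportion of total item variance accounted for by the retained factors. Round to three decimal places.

0.568

SS loadings by factor: 0.6030, 2.8057; total = 3.4087.
Total variance with 6 standardized items is 6, so the solution explains 3.4087/6 = 0.5681.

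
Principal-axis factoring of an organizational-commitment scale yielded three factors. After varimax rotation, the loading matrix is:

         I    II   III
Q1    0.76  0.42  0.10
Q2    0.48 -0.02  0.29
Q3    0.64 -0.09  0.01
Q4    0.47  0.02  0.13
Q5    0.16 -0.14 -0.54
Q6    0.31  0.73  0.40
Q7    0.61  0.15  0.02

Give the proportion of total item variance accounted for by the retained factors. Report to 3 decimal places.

0.465

SS loadings by factor: 1.9323, 0.7603, 0.5631; total = 3.2557.
Total variance with 7 standardized items is 7, so the solution explains 3.2557/7 = 0.4651.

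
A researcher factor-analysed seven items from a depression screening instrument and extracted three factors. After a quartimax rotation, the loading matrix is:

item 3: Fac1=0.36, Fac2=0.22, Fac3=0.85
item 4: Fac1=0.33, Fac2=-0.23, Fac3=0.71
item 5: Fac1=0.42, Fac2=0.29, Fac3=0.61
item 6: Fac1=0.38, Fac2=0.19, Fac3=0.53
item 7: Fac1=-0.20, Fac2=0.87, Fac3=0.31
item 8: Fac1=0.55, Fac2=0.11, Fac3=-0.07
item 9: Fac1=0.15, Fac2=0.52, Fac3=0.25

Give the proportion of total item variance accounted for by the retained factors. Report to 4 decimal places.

0.6040

Communalities: 0.9005, 0.6659, 0.6326, 0.4614, 0.8930, 0.3195, 0.3554; Σh² = 4.2283.
Total variance with 7 standardized items is 7, so the solution explains 4.2283/7 = 0.6040.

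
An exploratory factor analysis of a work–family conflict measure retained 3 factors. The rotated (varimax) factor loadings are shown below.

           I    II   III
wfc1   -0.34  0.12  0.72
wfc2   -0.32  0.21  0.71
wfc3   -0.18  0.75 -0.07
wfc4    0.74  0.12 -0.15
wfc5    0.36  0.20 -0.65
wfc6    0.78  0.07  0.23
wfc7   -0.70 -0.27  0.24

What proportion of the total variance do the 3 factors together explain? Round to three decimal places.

0.623

SS loadings by factor: 2.0260, 0.7532, 1.5829; total = 4.3621.
Total variance with 7 standardized items is 7, so the solution explains 4.3621/7 = 0.6232.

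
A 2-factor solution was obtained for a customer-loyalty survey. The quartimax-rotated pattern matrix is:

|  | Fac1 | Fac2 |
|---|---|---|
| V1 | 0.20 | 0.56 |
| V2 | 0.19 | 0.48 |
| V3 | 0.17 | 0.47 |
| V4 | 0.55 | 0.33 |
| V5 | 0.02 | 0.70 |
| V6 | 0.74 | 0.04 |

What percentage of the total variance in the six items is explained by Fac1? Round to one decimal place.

SS loadings for Fac1 = 0.20² + 0.19² + 0.17² + 0.55² + 0.02² + 0.74² = 0.9555
With 6 standardized items, total variance = 6. Proportion = 0.9555/6 = 0.1593 → 15.92%.

15.9%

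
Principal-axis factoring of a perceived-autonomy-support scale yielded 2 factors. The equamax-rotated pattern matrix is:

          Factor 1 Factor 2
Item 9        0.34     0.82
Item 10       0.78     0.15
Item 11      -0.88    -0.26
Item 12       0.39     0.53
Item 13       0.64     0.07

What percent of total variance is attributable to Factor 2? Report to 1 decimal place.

21.0%

SS loadings for Factor 2 = 0.82² + 0.15² + (-0.26)² + 0.53² + 0.07² = 1.0483
With 5 standardized items, total variance = 5. Proportion = 1.0483/5 = 0.2097 → 20.97%.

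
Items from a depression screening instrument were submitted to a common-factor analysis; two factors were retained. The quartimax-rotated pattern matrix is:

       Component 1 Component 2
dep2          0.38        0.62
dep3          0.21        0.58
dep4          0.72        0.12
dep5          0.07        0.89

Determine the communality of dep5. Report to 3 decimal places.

0.797

h² = 0.07² + 0.89² = 0.0049 + 0.7921 = 0.7970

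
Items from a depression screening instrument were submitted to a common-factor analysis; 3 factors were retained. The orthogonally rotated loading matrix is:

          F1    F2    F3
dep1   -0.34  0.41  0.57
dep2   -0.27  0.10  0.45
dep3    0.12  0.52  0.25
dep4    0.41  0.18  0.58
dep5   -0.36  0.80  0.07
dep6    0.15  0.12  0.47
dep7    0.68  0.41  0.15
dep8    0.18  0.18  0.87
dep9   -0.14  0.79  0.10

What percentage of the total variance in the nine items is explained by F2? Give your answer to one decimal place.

21.8%

SS loadings for F2 = 0.41² + 0.10² + 0.52² + 0.18² + 0.80² + 0.12² + 0.41² + 0.18² + 0.79² = 1.9599
With 9 standardized items, total variance = 9. Proportion = 1.9599/9 = 0.2178 → 21.78%.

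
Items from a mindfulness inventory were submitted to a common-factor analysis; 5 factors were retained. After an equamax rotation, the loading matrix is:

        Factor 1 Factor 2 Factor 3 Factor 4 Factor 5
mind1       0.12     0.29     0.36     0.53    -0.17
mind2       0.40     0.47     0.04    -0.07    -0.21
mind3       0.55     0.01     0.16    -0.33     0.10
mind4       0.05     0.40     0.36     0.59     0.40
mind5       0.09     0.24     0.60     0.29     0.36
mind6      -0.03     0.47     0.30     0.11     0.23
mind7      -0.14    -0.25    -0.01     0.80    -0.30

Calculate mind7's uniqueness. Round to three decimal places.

h² = (-0.14)² + (-0.25)² + (-0.01)² + 0.80² + (-0.30)² = 0.0196 + 0.0625 + 0.0001 + 0.6400 + 0.0900 = 0.8122
Uniqueness u² = 1 − h² = 1 − 0.8122 = 0.1878

0.188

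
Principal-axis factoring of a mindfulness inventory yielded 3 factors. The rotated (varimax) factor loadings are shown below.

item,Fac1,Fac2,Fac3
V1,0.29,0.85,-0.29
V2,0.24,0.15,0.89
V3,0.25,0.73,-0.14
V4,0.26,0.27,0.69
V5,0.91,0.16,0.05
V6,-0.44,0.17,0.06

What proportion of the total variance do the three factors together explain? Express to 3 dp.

0.679

Communalities: 0.8907, 0.8722, 0.6150, 0.6166, 0.8562, 0.2261; Σh² = 4.0768.
Total variance with 6 standardized items is 6, so the solution explains 4.0768/6 = 0.6795.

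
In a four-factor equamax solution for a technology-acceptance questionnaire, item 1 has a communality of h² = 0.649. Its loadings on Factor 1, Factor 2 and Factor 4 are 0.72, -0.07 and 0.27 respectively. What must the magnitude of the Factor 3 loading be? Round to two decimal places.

Under orthogonal rotation h² = Σλ², so λ_Factor 3² = h² − (0.5962) = 0.649 − 0.5962 = 0.0528.
|λ| = √0.0528 = 0.2298.

0.23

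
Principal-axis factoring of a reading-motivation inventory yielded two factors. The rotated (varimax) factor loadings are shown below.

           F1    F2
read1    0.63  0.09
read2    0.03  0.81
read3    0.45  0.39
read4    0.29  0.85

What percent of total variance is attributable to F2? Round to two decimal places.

38.47%

SS loadings for F2 = 0.09² + 0.81² + 0.39² + 0.85² = 1.5388
With 4 standardized items, total variance = 4. Proportion = 1.5388/4 = 0.3847 → 38.47%.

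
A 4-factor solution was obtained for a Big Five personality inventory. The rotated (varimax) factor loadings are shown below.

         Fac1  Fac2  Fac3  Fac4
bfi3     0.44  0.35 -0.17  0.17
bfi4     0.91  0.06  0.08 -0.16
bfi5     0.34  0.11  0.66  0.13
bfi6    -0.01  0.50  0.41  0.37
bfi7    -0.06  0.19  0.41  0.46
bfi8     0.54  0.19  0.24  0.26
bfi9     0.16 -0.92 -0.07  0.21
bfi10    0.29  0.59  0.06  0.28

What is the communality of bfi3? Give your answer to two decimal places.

h² = 0.44² + 0.35² + (-0.17)² + 0.17² = 0.1936 + 0.1225 + 0.0289 + 0.0289 = 0.3739

0.37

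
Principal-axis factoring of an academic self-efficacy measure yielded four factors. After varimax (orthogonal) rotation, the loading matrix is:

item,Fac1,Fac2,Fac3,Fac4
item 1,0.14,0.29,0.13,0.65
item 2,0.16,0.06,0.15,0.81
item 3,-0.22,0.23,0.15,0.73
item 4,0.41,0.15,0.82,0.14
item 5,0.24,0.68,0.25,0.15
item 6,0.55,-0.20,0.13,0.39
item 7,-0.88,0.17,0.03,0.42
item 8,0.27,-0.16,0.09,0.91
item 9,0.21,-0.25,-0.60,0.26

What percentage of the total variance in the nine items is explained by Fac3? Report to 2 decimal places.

SS loadings for Fac3 = 0.13² + 0.15² + 0.15² + 0.82² + 0.25² + 0.13² + 0.03² + 0.09² + (-0.60)² = 1.1827
With 9 standardized items, total variance = 9. Proportion = 1.1827/9 = 0.1314 → 13.14%.

13.14%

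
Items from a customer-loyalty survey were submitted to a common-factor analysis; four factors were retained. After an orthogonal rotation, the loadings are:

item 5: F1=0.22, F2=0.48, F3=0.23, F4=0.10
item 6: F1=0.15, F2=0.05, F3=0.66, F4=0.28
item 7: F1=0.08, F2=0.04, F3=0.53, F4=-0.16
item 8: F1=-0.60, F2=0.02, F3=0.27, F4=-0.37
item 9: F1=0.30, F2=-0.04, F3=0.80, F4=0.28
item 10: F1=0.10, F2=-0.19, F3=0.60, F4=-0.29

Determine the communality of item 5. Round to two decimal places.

0.34

h² = 0.22² + 0.48² + 0.23² + 0.10² = 0.0484 + 0.2304 + 0.0529 + 0.0100 = 0.3417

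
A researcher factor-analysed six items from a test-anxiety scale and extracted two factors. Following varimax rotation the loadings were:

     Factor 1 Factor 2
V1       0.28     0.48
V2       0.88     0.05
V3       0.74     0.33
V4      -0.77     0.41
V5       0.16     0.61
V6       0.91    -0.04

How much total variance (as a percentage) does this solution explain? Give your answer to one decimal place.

Communalities: 0.3088, 0.7769, 0.6565, 0.7610, 0.3977, 0.8297; Σh² = 3.7306.
Total variance with 6 standardized items is 6, so the solution explains 3.7306/6 = 0.6218 = 62.18%.

62.2%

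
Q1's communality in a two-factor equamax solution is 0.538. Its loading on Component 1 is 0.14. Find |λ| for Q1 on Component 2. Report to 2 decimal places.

Under orthogonal rotation h² = Σλ², so λ_Component 2² = h² − (0.0196) = 0.538 − 0.0196 = 0.5184.
|λ| = √0.5184 = 0.7200.

0.72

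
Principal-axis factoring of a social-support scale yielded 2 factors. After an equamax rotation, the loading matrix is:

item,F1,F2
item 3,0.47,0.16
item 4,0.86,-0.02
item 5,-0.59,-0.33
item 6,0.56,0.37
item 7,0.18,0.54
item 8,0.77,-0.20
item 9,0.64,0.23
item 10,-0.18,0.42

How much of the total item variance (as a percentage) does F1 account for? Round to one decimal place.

33.6%

SS loadings for F1 = 0.47² + 0.86² + (-0.59)² + 0.56² + 0.18² + 0.77² + 0.64² + (-0.18)² = 2.6895
With 8 standardized items, total variance = 8. Proportion = 2.6895/8 = 0.3362 → 33.62%.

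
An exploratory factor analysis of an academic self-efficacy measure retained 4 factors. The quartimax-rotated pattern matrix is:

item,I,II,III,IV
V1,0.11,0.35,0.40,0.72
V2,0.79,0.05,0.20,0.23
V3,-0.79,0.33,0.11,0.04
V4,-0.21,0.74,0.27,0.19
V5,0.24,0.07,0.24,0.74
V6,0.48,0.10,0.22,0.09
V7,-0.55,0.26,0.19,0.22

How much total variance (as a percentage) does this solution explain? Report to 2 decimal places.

Communalities: 0.8130, 0.7195, 0.7467, 0.7007, 0.6677, 0.2969, 0.4546; Σh² = 4.3991.
Total variance with 7 standardized items is 7, so the solution explains 4.3991/7 = 0.6284 = 62.84%.

62.84%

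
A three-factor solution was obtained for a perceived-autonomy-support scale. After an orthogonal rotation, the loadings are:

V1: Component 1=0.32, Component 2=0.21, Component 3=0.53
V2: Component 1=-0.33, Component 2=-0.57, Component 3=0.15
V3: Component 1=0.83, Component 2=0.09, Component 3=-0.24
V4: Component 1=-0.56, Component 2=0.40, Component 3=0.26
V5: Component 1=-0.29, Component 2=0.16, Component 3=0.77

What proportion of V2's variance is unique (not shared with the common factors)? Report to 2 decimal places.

0.54

h² = (-0.33)² + (-0.57)² + 0.15² = 0.1089 + 0.3249 + 0.0225 = 0.4563
Uniqueness u² = 1 − h² = 1 − 0.4563 = 0.5437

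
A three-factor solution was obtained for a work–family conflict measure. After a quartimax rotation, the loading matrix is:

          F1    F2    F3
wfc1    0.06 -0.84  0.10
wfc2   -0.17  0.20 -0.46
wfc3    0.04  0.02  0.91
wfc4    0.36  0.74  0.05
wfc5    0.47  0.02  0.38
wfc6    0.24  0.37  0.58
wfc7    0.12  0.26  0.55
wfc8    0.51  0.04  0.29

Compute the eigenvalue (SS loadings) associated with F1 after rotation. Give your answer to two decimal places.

0.72

SS loadings for F1 = 0.06² + (-0.17)² + 0.04² + 0.36² + 0.47² + 0.24² + 0.12² + 0.51² = 0.0036 + 0.0289 + 0.0016 + 0.1296 + 0.2209 + 0.0576 + 0.0144 + 0.2601 = 0.7167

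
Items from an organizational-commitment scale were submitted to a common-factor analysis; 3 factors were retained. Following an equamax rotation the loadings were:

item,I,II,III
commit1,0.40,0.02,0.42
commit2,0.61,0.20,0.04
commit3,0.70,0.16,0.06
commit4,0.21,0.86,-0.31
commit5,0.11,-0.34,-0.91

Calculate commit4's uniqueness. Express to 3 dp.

h² = 0.21² + 0.86² + (-0.31)² = 0.0441 + 0.7396 + 0.0961 = 0.8798
Uniqueness u² = 1 − h² = 1 − 0.8798 = 0.1202

0.120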